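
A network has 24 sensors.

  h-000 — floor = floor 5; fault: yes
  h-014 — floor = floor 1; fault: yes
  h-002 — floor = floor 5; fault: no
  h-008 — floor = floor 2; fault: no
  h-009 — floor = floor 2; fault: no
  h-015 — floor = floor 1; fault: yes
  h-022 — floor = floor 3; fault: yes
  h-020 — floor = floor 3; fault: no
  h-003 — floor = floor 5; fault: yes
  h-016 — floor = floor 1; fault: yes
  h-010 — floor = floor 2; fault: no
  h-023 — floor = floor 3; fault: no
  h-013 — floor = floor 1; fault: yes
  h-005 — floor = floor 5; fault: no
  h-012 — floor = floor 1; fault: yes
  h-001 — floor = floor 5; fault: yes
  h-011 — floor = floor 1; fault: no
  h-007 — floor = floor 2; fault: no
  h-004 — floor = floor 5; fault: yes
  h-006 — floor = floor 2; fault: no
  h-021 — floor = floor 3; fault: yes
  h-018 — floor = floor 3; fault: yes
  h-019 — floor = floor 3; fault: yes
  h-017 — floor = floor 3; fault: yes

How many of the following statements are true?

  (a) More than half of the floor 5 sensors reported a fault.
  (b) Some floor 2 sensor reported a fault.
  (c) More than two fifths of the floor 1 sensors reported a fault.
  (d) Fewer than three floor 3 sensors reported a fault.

2

(a) floor 5: |A| = 6, |A ∩ B| = 4; needs |A ∩ B| > |A ∖ B| — true.
(b) floor 2: |A| = 5, |A ∩ B| = 0; needs A ∩ B ≠ ∅ (|A ∩ B| ≥ 1) — false.
(c) floor 1: |A| = 6, |A ∩ B| = 5; needs |A ∩ B| / |A| > 2/5 — true.
(d) floor 3: |A| = 7, |A ∩ B| = 5; needs |A ∩ B| < 3 — false.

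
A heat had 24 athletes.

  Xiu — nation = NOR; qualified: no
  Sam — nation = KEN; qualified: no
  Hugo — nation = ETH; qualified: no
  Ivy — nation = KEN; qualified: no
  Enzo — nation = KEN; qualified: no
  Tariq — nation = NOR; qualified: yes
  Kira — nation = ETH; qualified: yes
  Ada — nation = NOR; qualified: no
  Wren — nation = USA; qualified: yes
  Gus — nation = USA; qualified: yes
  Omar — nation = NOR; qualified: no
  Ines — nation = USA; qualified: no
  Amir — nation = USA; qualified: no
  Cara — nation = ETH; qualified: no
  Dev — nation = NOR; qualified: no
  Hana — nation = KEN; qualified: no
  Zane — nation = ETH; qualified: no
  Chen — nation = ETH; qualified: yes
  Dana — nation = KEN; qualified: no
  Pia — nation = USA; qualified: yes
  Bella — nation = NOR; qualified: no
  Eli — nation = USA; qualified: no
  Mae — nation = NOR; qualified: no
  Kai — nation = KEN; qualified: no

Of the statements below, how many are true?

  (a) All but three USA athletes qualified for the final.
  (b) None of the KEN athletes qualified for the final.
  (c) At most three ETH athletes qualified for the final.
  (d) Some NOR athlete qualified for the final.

4

(a) USA: |A| = 6, |A ∩ B| = 3; needs |A ∖ B| = 3 — true.
(b) KEN: |A| = 6, |A ∩ B| = 0; needs A ∩ B = ∅ (|A ∩ B| = 0) — true.
(c) ETH: |A| = 5, |A ∩ B| = 2; needs |A ∩ B| ≤ 3 — true.
(d) NOR: |A| = 7, |A ∩ B| = 1; needs A ∩ B ≠ ∅ (|A ∩ B| ≥ 1) — true.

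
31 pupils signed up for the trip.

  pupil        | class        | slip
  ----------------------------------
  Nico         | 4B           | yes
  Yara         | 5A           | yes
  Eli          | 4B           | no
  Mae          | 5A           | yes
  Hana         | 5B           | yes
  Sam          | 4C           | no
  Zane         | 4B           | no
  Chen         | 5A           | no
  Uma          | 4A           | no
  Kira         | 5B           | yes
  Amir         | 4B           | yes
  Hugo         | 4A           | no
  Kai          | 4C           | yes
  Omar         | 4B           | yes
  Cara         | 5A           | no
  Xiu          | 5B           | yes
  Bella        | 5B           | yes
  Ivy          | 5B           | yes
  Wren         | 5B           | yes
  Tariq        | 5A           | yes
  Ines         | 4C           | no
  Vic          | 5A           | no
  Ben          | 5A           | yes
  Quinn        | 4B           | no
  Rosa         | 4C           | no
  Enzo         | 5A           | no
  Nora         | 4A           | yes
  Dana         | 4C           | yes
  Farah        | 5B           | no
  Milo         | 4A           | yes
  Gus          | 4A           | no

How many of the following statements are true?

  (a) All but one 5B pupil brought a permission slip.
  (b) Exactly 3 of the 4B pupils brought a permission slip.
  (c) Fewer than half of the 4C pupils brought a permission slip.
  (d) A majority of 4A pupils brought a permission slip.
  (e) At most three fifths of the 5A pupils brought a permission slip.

(a) 5B: |A| = 7, |A ∩ B| = 6; needs |A ∖ B| = 1 — true.
(b) 4B: |A| = 6, |A ∩ B| = 3; needs |A ∩ B| = 3 — true.
(c) 4C: |A| = 5, |A ∩ B| = 2; needs |A ∩ B| < |A ∖ B| — true.
(d) 4A: |A| = 5, |A ∩ B| = 2; needs |A ∩ B| > |A ∖ B| — false.
(e) 5A: |A| = 8, |A ∩ B| = 4; needs |A ∩ B| / |A| ≤ 3/5 — true.

4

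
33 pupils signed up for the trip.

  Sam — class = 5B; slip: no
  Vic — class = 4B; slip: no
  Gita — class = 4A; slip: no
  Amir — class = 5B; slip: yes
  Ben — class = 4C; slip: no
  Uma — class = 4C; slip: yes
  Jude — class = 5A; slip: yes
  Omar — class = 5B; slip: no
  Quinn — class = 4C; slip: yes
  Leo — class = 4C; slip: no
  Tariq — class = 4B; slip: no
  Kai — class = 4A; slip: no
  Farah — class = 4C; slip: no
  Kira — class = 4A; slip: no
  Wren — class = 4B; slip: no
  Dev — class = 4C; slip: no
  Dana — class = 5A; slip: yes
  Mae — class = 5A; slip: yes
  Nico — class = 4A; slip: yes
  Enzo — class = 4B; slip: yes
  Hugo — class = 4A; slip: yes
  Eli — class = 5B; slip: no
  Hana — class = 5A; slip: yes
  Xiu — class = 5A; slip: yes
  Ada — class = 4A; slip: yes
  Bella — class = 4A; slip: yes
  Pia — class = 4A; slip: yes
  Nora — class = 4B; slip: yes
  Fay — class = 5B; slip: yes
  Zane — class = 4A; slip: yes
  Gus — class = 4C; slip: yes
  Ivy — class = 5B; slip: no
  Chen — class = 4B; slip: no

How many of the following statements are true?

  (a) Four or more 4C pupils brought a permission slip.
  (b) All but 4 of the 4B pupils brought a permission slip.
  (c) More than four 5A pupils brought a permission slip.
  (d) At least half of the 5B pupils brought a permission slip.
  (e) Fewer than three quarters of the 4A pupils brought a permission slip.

(a) 4C: |A| = 7, |A ∩ B| = 3; needs |A ∩ B| ≥ 4 — false.
(b) 4B: |A| = 6, |A ∩ B| = 2; needs |A ∖ B| = 4 — true.
(c) 5A: |A| = 5, |A ∩ B| = 5; needs |A ∩ B| > 4 — true.
(d) 5B: |A| = 6, |A ∩ B| = 2; needs |A ∩ B| ≥ |A ∖ B| — false.
(e) 4A: |A| = 9, |A ∩ B| = 6; needs |A ∩ B| / |A| < 3/4 — true.

3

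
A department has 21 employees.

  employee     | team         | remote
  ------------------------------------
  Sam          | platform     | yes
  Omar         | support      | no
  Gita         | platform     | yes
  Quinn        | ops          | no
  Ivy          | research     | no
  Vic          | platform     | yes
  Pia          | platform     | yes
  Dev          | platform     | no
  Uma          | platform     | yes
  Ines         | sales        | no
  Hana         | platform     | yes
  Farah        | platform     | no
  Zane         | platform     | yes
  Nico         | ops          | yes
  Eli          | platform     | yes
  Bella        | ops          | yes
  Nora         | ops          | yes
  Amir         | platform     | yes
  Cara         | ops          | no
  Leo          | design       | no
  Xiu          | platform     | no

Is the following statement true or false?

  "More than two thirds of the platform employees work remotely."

True

The determiner here denotes the relation: |A ∩ B| / |A| > 2/3.
A (the restrictor) = {Sam, Gita, Vic, Pia, Dev, Uma, Hana, Farah, Zane, Eli, Amir, Xiu}, |A| = 12.
A ∩ B = {Sam, Gita, Vic, Pia, Uma, Hana, Zane, Eli, Amir}, so |A ∩ B| = 9.
A ∖ B = {Dev, Farah, Xiu}, so |A ∖ B| = 3.
|A ∩ B|/|A| = 9/12, so the statement is true.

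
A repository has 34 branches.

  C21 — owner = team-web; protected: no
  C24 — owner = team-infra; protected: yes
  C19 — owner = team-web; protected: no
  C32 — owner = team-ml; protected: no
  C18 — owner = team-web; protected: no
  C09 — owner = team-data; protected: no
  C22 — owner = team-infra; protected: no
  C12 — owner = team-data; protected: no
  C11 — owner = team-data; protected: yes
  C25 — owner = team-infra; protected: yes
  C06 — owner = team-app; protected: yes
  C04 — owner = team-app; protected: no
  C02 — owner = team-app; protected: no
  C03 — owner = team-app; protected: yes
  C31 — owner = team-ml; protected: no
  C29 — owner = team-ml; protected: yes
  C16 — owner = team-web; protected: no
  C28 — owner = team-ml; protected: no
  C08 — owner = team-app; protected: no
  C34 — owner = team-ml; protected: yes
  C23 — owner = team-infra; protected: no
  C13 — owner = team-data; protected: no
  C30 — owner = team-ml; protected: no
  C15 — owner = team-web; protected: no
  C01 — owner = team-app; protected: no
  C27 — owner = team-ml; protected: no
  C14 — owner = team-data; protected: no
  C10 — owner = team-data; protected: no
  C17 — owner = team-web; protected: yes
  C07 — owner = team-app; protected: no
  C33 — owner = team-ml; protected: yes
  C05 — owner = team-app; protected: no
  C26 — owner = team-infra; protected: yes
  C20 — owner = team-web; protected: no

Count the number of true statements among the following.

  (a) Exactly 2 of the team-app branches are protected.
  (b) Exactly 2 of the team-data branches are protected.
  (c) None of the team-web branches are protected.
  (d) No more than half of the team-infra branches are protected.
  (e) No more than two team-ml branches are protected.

(a) team-app: |A| = 8, |A ∩ B| = 2; needs |A ∩ B| = 2 — true.
(b) team-data: |A| = 6, |A ∩ B| = 1; needs |A ∩ B| = 2 — false.
(c) team-web: |A| = 7, |A ∩ B| = 1; needs A ∩ B = ∅ (|A ∩ B| = 0) — false.
(d) team-infra: |A| = 5, |A ∩ B| = 3; needs |A ∩ B| ≤ |A ∖ B| — false.
(e) team-ml: |A| = 8, |A ∩ B| = 3; needs |A ∩ B| ≤ 2 — false.

1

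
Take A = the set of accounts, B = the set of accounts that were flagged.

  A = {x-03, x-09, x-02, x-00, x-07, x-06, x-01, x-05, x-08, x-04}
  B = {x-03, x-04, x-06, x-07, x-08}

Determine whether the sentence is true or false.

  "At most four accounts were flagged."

False

The determiner here denotes the relation: |A ∩ B| ≤ 4.
A (the restrictor) = {x-03, x-09, x-02, x-00, x-07, x-06, x-01, x-05, x-08, x-04}, |A| = 10.
A ∩ B = {x-03, x-07, x-06, x-08, x-04}, so |A ∩ B| = 5.
|A ∩ B| = 5, so the statement is false.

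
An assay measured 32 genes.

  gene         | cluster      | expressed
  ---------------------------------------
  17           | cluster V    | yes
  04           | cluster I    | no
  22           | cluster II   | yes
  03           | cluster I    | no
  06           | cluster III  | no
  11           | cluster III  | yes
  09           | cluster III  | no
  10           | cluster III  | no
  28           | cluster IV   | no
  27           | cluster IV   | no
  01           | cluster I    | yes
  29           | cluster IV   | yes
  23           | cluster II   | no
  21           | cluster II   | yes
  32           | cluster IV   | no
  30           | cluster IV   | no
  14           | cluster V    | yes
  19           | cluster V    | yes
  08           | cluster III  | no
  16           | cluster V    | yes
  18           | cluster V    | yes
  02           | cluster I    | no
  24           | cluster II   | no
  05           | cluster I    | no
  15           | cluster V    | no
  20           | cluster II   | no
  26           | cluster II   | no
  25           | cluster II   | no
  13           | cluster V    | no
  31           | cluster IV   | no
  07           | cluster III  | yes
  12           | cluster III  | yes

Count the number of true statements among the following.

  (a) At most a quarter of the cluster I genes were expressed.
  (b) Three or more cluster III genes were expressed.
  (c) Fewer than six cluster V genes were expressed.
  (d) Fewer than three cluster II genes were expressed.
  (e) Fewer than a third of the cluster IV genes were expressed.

(a) cluster I: |A| = 5, |A ∩ B| = 1; needs |A ∩ B| / |A| ≤ 1/4 — true.
(b) cluster III: |A| = 7, |A ∩ B| = 3; needs |A ∩ B| ≥ 3 — true.
(c) cluster V: |A| = 7, |A ∩ B| = 5; needs |A ∩ B| < 6 — true.
(d) cluster II: |A| = 7, |A ∩ B| = 2; needs |A ∩ B| < 3 — true.
(e) cluster IV: |A| = 6, |A ∩ B| = 1; needs |A ∩ B| / |A| < 1/3 — true.

5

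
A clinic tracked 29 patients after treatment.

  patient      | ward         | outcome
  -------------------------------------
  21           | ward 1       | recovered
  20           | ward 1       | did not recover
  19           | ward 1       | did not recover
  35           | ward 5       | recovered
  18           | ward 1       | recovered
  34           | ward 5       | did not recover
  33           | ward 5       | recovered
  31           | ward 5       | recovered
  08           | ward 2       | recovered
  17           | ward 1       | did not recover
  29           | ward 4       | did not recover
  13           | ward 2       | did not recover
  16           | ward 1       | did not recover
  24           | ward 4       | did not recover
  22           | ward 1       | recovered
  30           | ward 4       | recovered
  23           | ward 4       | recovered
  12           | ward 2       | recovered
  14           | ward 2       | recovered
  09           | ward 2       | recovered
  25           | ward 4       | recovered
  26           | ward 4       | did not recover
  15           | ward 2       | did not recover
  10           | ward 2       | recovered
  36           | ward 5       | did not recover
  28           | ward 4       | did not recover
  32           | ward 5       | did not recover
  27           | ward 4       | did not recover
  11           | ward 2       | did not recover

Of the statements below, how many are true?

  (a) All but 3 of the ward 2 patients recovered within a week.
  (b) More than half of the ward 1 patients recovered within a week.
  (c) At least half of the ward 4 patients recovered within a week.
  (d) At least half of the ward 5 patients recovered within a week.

(a) ward 2: |A| = 8, |A ∩ B| = 5; needs |A ∖ B| = 3 — true.
(b) ward 1: |A| = 7, |A ∩ B| = 3; needs |A ∩ B| > |A ∖ B| — false.
(c) ward 4: |A| = 8, |A ∩ B| = 3; needs |A ∩ B| ≥ |A ∖ B| — false.
(d) ward 5: |A| = 6, |A ∩ B| = 3; needs |A ∩ B| ≥ |A ∖ B| — true.

2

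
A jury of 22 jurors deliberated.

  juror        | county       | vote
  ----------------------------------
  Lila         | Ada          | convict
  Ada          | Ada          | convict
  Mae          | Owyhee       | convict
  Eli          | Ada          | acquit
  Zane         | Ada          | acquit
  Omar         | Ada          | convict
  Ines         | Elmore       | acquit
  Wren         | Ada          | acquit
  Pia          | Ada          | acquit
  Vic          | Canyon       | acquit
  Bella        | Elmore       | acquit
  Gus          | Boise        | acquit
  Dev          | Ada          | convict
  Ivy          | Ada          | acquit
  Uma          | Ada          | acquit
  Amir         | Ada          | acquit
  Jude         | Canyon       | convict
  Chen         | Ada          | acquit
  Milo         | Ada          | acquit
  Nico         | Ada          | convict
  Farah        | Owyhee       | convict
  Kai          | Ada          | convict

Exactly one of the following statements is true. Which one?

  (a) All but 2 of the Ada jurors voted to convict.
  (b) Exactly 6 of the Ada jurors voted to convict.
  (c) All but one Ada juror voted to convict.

|A| = 15, |A ∩ B| = 6, |A ∖ B| = 9.
(a) requires |A ∖ B| = 2: false.
(b) requires |A ∩ B| = 6: true.
(c) requires |A ∖ B| = 1: false.

(b)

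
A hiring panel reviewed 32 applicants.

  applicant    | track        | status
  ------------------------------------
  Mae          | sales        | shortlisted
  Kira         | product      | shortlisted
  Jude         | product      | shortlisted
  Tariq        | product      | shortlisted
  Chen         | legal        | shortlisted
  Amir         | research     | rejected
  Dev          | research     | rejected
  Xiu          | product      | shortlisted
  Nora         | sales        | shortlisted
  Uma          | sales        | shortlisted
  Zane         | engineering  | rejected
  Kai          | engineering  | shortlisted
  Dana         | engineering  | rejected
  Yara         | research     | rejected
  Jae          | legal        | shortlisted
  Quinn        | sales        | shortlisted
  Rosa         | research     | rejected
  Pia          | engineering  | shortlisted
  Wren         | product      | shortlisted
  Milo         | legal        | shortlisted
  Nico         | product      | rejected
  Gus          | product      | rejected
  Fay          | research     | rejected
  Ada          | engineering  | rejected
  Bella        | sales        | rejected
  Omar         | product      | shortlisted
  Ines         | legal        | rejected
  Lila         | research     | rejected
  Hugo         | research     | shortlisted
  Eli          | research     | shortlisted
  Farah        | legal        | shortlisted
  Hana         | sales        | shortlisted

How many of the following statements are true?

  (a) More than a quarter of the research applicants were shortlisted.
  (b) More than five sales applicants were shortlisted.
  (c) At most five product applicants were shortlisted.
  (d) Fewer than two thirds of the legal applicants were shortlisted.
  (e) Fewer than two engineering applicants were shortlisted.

0

(a) research: |A| = 8, |A ∩ B| = 2; needs |A ∩ B| / |A| > 1/4 — false.
(b) sales: |A| = 6, |A ∩ B| = 5; needs |A ∩ B| > 5 — false.
(c) product: |A| = 8, |A ∩ B| = 6; needs |A ∩ B| ≤ 5 — false.
(d) legal: |A| = 5, |A ∩ B| = 4; needs |A ∩ B| / |A| < 2/3 — false.
(e) engineering: |A| = 5, |A ∩ B| = 2; needs |A ∩ B| < 2 — false.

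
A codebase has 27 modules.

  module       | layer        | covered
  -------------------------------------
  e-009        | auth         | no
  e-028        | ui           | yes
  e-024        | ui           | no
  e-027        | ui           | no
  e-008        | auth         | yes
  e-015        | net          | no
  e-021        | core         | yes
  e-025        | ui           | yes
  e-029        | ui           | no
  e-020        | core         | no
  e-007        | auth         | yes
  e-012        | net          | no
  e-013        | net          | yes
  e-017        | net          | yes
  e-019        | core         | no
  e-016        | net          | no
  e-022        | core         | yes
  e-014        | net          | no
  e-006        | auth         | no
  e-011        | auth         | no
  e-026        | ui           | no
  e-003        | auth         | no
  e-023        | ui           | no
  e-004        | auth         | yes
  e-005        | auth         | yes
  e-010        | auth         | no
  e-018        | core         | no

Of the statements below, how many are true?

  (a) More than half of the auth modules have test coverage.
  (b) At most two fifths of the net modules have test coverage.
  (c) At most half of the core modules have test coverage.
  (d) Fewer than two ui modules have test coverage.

(a) auth: |A| = 9, |A ∩ B| = 4; needs |A ∩ B| > |A ∖ B| — false.
(b) net: |A| = 6, |A ∩ B| = 2; needs |A ∩ B| / |A| ≤ 2/5 — true.
(c) core: |A| = 5, |A ∩ B| = 2; needs |A ∩ B| ≤ |A ∖ B| — true.
(d) ui: |A| = 7, |A ∩ B| = 2; needs |A ∩ B| < 2 — false.

2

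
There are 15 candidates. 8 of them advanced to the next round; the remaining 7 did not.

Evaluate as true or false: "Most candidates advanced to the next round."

'Most candidates advanced to the next round' holds iff |A ∩ B| > |A ∖ B|.
|A| = 15, |A ∩ B| = 8, |A ∖ B| = 7.
8 > 7, so the statement is true.

True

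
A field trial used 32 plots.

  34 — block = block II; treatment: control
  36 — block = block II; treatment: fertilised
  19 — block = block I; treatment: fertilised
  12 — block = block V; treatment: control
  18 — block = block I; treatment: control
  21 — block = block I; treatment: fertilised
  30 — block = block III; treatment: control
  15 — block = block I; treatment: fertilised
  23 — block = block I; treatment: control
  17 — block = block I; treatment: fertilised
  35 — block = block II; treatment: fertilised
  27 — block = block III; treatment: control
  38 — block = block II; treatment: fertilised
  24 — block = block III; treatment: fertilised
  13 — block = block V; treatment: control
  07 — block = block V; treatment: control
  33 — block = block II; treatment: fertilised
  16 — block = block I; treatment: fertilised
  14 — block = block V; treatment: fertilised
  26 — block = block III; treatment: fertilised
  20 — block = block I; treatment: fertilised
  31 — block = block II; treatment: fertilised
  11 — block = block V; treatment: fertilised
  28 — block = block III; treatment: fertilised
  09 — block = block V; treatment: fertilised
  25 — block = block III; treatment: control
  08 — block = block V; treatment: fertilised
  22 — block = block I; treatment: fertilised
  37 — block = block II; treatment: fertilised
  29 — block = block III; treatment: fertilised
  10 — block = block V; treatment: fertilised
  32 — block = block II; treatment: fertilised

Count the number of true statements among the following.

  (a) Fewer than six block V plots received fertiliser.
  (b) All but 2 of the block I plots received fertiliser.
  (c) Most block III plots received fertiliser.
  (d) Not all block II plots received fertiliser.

4

(a) block V: |A| = 8, |A ∩ B| = 5; needs |A ∩ B| < 6 — true.
(b) block I: |A| = 9, |A ∩ B| = 7; needs |A ∖ B| = 2 — true.
(c) block III: |A| = 7, |A ∩ B| = 4; needs |A ∩ B| > |A ∖ B| — true.
(d) block II: |A| = 8, |A ∩ B| = 7; needs A ⊄ B (|A ∖ B| ≥ 1) — true.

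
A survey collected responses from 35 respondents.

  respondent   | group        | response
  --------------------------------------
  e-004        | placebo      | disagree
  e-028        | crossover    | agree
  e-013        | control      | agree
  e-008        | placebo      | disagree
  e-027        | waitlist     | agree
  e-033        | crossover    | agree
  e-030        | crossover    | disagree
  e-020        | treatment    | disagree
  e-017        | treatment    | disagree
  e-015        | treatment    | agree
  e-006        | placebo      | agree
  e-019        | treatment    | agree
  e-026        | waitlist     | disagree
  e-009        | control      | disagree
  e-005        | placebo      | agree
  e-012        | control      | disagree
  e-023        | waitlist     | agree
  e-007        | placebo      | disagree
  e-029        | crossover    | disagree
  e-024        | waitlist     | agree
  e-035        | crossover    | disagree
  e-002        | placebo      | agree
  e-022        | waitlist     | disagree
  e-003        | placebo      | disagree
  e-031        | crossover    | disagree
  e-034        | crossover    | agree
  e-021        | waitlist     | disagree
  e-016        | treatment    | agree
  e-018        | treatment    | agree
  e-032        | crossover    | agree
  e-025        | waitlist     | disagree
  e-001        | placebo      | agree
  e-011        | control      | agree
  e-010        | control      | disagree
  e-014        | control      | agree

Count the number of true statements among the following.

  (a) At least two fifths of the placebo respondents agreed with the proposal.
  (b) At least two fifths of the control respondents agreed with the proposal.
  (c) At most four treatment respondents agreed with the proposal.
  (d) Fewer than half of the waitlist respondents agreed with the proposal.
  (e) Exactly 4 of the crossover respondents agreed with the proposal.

(a) placebo: |A| = 8, |A ∩ B| = 4; needs |A ∩ B| / |A| ≥ 2/5 — true.
(b) control: |A| = 6, |A ∩ B| = 3; needs |A ∩ B| / |A| ≥ 2/5 — true.
(c) treatment: |A| = 6, |A ∩ B| = 4; needs |A ∩ B| ≤ 4 — true.
(d) waitlist: |A| = 7, |A ∩ B| = 3; needs |A ∩ B| < |A ∖ B| — true.
(e) crossover: |A| = 8, |A ∩ B| = 4; needs |A ∩ B| = 4 — true.

5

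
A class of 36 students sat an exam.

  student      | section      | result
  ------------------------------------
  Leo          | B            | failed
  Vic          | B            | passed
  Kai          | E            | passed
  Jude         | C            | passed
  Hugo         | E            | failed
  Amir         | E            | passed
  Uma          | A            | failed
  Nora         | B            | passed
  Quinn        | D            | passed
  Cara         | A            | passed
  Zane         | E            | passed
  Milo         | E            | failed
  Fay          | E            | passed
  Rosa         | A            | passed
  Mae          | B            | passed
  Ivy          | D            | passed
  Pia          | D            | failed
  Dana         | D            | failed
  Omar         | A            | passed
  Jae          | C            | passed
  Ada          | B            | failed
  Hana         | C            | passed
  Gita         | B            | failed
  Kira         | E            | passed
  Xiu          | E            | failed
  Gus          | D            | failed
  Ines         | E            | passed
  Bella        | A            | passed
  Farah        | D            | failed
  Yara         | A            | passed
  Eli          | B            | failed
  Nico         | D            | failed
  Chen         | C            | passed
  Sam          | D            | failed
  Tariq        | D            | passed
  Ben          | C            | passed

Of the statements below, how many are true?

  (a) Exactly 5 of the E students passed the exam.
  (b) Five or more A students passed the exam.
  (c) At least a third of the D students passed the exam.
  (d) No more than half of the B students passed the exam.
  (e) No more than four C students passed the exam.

(a) E: |A| = 9, |A ∩ B| = 6; needs |A ∩ B| = 5 — false.
(b) A: |A| = 6, |A ∩ B| = 5; needs |A ∩ B| ≥ 5 — true.
(c) D: |A| = 9, |A ∩ B| = 3; needs |A ∩ B| / |A| ≥ 1/3 — true.
(d) B: |A| = 7, |A ∩ B| = 3; needs |A ∩ B| ≤ |A ∖ B| — true.
(e) C: |A| = 5, |A ∩ B| = 5; needs |A ∩ B| ≤ 4 — false.

3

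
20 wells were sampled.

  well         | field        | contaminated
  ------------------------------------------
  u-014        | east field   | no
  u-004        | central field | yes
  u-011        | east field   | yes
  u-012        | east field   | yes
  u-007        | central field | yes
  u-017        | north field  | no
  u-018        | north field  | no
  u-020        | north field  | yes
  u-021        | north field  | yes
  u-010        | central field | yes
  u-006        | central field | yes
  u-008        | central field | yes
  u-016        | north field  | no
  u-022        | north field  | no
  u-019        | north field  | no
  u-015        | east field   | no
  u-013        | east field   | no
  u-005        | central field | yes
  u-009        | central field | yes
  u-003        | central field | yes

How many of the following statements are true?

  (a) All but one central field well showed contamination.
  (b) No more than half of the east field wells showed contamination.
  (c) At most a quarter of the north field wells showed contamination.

(a) central field: |A| = 8, |A ∩ B| = 8; needs |A ∖ B| = 1 — false.
(b) east field: |A| = 5, |A ∩ B| = 2; needs |A ∩ B| ≤ |A ∖ B| — true.
(c) north field: |A| = 7, |A ∩ B| = 2; needs |A ∩ B| / |A| ≤ 1/4 — false.

1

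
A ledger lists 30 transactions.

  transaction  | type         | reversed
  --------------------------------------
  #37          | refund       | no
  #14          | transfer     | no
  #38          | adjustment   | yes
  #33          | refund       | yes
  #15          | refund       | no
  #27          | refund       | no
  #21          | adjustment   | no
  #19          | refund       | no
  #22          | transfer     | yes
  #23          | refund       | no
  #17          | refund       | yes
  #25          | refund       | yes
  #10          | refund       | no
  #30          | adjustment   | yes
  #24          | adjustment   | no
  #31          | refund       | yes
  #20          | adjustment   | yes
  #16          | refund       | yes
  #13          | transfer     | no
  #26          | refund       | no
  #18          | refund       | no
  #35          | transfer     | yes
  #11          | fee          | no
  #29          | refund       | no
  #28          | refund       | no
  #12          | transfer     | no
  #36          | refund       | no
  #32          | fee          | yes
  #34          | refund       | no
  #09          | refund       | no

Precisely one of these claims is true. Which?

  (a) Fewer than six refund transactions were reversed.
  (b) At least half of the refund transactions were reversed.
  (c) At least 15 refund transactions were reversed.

(a)

|A| = 18, |A ∩ B| = 5, |A ∖ B| = 13.
(a) requires |A ∩ B| < 6: true.
(b) requires |A ∩ B| ≥ |A ∖ B|: false.
(c) requires |A ∩ B| ≥ 15: false.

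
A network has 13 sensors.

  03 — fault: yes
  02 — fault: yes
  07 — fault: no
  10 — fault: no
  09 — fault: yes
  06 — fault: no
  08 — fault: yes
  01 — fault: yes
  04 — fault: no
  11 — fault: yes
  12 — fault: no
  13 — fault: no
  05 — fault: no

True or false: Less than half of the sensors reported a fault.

True

The determiner here denotes the relation: |A ∩ B| < |A ∖ B|.
A (the restrictor) = {03, 02, 07, 10, 09, 06, 08, 01, 04, 11, 12, 13, 05}, |A| = 13.
A ∩ B = {03, 02, 09, 08, 01, 11}, so |A ∩ B| = 6.
A ∖ B = {07, 10, 06, 04, 12, 13, 05}, so |A ∖ B| = 7.
6 < 7, so the statement is true.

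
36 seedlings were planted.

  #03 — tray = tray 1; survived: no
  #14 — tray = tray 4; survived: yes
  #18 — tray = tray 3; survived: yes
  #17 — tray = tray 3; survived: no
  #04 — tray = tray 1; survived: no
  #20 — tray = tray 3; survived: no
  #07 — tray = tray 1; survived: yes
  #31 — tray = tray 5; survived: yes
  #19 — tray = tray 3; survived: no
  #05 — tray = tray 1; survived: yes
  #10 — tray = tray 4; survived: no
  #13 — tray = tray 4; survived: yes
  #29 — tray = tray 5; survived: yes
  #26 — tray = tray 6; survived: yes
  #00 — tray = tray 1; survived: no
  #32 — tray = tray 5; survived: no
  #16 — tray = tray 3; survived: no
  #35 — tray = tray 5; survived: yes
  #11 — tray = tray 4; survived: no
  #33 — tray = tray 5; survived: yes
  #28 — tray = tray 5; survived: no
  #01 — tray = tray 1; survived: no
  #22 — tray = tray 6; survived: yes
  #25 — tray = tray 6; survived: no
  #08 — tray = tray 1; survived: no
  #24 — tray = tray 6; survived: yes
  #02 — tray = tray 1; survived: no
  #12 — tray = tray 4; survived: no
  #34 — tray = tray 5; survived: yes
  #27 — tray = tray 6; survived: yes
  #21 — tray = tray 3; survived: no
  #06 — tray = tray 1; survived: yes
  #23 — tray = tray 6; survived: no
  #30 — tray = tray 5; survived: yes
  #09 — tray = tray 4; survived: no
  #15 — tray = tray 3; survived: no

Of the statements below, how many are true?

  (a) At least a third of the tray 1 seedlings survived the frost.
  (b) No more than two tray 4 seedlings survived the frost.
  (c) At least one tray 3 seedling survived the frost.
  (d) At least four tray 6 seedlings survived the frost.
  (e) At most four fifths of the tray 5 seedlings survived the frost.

5

(a) tray 1: |A| = 9, |A ∩ B| = 3; needs |A ∩ B| / |A| ≥ 1/3 — true.
(b) tray 4: |A| = 6, |A ∩ B| = 2; needs |A ∩ B| ≤ 2 — true.
(c) tray 3: |A| = 7, |A ∩ B| = 1; needs A ∩ B ≠ ∅ (|A ∩ B| ≥ 1) — true.
(d) tray 6: |A| = 6, |A ∩ B| = 4; needs |A ∩ B| ≥ 4 — true.
(e) tray 5: |A| = 8, |A ∩ B| = 6; needs |A ∩ B| / |A| ≤ 4/5 — true.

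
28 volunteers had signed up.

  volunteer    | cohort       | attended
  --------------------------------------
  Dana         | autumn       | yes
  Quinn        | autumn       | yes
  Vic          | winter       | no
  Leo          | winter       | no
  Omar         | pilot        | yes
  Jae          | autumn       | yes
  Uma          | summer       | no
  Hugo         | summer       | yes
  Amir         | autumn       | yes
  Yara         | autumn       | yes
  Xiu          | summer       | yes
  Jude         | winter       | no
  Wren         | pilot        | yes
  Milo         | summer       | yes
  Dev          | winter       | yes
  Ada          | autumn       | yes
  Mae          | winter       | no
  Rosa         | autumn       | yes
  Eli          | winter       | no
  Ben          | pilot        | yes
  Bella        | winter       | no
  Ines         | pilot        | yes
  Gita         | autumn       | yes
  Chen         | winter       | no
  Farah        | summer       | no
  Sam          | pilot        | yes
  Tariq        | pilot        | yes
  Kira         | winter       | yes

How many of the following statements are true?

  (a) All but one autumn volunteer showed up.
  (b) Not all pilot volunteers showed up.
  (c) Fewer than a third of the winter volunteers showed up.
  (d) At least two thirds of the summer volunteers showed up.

(a) autumn: |A| = 8, |A ∩ B| = 8; needs |A ∖ B| = 1 — false.
(b) pilot: |A| = 6, |A ∩ B| = 6; needs A ⊄ B (|A ∖ B| ≥ 1) — false.
(c) winter: |A| = 9, |A ∩ B| = 2; needs |A ∩ B| / |A| < 1/3 — true.
(d) summer: |A| = 5, |A ∩ B| = 3; needs |A ∩ B| / |A| ≥ 2/3 — false.

1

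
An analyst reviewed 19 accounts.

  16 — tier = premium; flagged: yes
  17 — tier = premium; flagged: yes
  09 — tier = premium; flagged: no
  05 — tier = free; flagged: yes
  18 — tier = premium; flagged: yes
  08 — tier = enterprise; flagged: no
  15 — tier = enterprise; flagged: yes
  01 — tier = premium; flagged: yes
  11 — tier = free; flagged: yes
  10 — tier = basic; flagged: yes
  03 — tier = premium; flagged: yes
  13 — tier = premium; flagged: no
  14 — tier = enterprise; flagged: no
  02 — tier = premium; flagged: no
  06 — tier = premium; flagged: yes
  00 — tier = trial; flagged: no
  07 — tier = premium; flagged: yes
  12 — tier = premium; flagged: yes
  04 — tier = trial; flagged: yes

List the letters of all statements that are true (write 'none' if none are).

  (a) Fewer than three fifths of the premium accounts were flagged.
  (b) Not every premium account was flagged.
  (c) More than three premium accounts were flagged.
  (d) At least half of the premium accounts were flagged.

|A| = 11, |A ∩ B| = 8, |A ∖ B| = 3.
(a) |A ∩ B| / |A| < 3/5: fails.
(b) A ⊄ B (|A ∖ B| ≥ 1): holds.
(c) |A ∩ B| > 3: holds.
(d) |A ∩ B| ≥ |A ∖ B|: holds.

(b), (c), (d)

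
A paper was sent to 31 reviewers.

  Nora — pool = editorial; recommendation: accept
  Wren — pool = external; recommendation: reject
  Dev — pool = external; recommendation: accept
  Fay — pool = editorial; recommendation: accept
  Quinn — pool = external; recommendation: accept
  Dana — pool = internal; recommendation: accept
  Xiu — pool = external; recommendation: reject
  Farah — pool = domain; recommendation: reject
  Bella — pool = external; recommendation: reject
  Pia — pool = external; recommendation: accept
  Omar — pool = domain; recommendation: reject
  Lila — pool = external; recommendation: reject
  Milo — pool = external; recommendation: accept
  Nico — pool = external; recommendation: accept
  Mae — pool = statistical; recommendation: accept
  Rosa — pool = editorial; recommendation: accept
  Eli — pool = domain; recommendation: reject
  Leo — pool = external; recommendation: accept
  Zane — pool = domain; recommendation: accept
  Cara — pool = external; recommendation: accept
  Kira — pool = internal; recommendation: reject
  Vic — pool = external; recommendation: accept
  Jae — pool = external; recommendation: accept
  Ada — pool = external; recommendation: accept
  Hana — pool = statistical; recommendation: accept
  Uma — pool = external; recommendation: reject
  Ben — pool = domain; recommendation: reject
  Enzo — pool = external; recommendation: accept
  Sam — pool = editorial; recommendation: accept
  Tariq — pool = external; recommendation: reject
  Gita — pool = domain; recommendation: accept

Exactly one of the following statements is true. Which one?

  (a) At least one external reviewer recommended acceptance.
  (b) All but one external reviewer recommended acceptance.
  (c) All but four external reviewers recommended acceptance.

|A| = 17, |A ∩ B| = 11, |A ∖ B| = 6.
(a) requires A ∩ B ≠ ∅ (|A ∩ B| ≥ 1): true.
(b) requires |A ∖ B| = 1: false.
(c) requires |A ∖ B| = 4: false.

(a)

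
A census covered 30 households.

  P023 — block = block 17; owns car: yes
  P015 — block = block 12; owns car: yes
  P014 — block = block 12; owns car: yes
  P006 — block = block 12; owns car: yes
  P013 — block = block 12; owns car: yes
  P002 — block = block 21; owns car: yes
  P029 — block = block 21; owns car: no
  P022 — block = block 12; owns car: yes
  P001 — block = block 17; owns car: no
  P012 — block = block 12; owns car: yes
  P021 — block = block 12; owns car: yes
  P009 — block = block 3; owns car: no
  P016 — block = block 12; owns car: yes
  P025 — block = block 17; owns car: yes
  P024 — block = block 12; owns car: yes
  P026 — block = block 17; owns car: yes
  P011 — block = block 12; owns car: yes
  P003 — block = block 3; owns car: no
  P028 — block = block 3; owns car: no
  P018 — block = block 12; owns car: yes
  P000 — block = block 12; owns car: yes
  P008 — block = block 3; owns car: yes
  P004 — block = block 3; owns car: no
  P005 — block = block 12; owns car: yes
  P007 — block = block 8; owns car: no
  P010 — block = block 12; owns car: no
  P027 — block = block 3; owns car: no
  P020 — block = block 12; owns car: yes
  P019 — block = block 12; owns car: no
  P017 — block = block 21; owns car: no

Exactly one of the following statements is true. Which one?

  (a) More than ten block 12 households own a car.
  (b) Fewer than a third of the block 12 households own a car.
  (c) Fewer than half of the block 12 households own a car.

(a)

|A| = 16, |A ∩ B| = 14, |A ∖ B| = 2.
(a) requires |A ∩ B| > 10: true.
(b) requires |A ∩ B| / |A| < 1/3: false.
(c) requires |A ∩ B| < |A ∖ B|: false.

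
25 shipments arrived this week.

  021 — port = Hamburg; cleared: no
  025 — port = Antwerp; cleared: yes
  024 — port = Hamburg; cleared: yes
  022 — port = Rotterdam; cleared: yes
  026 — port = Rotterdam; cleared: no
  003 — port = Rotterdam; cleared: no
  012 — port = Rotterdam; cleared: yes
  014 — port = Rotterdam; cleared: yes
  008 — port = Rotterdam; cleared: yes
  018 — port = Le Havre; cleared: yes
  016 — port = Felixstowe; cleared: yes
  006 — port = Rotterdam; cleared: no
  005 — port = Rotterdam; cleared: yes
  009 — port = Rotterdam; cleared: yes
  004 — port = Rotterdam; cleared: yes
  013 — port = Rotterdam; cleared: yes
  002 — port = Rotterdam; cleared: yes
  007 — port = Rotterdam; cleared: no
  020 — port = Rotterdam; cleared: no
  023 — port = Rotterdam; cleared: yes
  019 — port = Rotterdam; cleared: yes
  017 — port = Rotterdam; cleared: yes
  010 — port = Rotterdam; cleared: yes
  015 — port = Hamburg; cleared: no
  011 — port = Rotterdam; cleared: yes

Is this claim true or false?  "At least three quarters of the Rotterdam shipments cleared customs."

False

Truth condition: |A ∩ B| / |A| ≥ 3/4.
|A| = 19, |A ∩ B| = 14, |A ∖ B| = 5.
|A ∩ B|/|A| = 14/19, so the statement is false.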